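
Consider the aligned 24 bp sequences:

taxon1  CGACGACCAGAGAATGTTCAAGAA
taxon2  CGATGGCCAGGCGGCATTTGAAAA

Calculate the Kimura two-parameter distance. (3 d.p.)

Of 24 sites, 10 differences are transitions and 1 are transversions, so P = 10/24 ≈ 0.416667 and Q = 1/24 ≈ 0.041667.
Under the Kimura two-parameter model, d = −½ ln(1 − 2P − Q) − ¼ ln(1 − 2Q).
1 − 2P − Q = 0.124999, giving −½ ln(0.124999) = 1.039725.
1 − 2Q = 0.916666, giving −¼ ln(0.916666) = 0.021753.
d = 1.039725 + 0.021753 = 1.061478.

1.061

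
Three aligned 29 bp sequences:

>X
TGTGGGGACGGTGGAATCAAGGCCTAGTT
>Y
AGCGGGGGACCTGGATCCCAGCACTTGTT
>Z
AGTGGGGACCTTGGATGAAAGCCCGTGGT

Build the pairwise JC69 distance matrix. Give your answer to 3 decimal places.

d(X,Y) = 0.602, d(X,Z) = 0.462, d(Y,Z) = 0.462

X–Y: 12/29 sites differ → p ≈ 0.413793, d = −0.75 ln(1 − 0.551724) = 0.601760 ≈ 0.602.
X–Z: 10/29 sites differ → p ≈ 0.344828, d = −0.75 ln(1 − 0.459771) = 0.461822 ≈ 0.462.
Y–Z: 10/29 sites differ → p ≈ 0.344828, d = −0.75 ln(1 − 0.459771) = 0.461822 ≈ 0.462.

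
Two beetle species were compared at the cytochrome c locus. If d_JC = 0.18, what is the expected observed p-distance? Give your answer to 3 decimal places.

0.160

p = (3/4)(1 − e^(−4d/3)) = 0.75 × (1 − e^(-0.24)) = 0.75 × (1 − 0.786628) = 0.160029.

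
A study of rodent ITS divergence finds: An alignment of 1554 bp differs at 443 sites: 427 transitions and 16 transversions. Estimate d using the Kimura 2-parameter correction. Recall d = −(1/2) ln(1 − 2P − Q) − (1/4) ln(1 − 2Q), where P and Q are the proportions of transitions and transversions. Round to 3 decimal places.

0.416

P = 427/1554 ≈ 0.274775 and Q = 16/1554 ≈ 0.010296.
Under the Kimura two-parameter model, d = −½ ln(1 − 2P − Q) − ¼ ln(1 − 2Q).
1 − 2P − Q = 0.440154, giving −½ ln(0.440154) = 0.410315.
1 − 2Q = 0.979408, giving −¼ ln(0.979408) = 0.005202.
d = 0.410315 + 0.005202 = 0.415517.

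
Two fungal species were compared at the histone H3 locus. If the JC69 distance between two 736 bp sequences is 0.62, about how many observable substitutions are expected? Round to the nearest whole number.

Invert JC69: p = (3/4)(1 − e^(−4d/3)) = 0.75 × (1 − e^(-0.826667)) = 0.75 × (1 − 0.437505) = 0.421871.
Expected differing sites = pL ≈ 0.421871 × 736 = 310.497056 ≈ 310.

310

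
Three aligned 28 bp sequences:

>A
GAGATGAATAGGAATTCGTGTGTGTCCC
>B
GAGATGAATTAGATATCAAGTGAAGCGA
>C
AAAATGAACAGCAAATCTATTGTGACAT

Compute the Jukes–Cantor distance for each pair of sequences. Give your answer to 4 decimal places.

A–B: 11/28 sites differ → p ≈ 0.392857, d = −0.75 ln(1 − 0.523809) = 0.556452 ≈ 0.5565.
A–C: 11/28 sites differ → p ≈ 0.392857, d = −0.75 ln(1 − 0.523809) = 0.556452 ≈ 0.5565.
B–C: 14/28 sites differ → p = 0.5, d = −0.75 ln(1 − 0.666667) = 0.823960 ≈ 0.8240.

d(A,B) = 0.5565, d(A,C) = 0.5565, d(B,C) = 0.8240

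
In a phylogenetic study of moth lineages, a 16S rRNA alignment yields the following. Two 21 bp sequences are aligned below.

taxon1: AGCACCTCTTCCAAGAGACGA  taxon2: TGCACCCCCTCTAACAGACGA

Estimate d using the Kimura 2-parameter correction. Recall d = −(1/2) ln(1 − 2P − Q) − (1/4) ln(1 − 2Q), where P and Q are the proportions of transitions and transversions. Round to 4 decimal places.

Of 21 sites, 3 differences are transitions and 2 are transversions, so P = 3/21 ≈ 0.142857 and Q = 2/21 ≈ 0.095238.
Under the Kimura two-parameter model, d = −½ ln(1 − 2P − Q) − ¼ ln(1 − 2Q).
1 − 2P − Q = 0.619048, giving −½ ln(0.619048) = 0.239786.
1 − 2Q = 0.809524, giving −¼ ln(0.809524) = 0.052827.
d = 0.239786 + 0.052827 = 0.292613.

0.2926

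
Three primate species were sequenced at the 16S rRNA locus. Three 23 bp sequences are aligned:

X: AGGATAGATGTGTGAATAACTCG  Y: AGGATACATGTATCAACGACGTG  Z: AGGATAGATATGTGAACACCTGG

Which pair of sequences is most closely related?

X–Y: 7/23 differ, p = 0.304, d = 0.390.
X–Z: 4/23 differ, p = 0.174, d = 0.198.
Y–Z: 8/23 differ, p = 0.348, d = 0.467.
The smallest distance is between X and Z.

X and Z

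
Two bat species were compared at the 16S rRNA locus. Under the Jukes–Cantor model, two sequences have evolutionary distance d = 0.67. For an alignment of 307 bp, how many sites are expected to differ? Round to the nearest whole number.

136

Invert JC69: p = (3/4)(1 − e^(−4d/3)) = 0.75 × (1 − e^(-0.893333)) = 0.75 × (1 − 0.409289) = 0.443033.
Expected differing sites = pL ≈ 0.443033 × 307 = 136.011131 ≈ 136.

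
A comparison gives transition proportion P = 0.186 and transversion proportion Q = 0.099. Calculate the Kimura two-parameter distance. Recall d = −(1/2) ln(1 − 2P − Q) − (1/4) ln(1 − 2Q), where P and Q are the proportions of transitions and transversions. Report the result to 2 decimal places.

0.37

Under the Kimura two-parameter model, d = −½ ln(1 − 2P − Q) − ¼ ln(1 − 2Q).
1 − 2P − Q = 0.529, giving −½ ln(0.529) = 0.318383.
1 − 2Q = 0.802, giving −¼ ln(0.802) = 0.055162.
d = 0.318383 + 0.055162 = 0.373545.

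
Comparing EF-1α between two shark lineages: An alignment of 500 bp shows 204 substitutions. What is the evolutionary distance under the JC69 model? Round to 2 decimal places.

0.59

p = 204/500 = 0.408.
d = −(3/4) ln(1 − 4p/3) = −0.75 ln(1 − 0.544) = −0.75 ln(0.456)
  = −0.75 × (-0.785262) = 0.588947 substitutions/site.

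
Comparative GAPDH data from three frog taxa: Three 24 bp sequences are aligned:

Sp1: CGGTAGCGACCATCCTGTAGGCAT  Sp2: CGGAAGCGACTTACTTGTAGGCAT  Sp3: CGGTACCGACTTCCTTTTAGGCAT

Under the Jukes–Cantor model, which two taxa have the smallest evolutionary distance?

Sp1–Sp2: 5/24 differ, p = 0.208, d = 0.244.
Sp1–Sp3: 6/24 differ, p = 0.250, d = 0.304.
Sp2–Sp3: 4/24 differ, p = 0.167, d = 0.188.
The smallest distance is between Sp2 and Sp3.

Sp2 and Sp3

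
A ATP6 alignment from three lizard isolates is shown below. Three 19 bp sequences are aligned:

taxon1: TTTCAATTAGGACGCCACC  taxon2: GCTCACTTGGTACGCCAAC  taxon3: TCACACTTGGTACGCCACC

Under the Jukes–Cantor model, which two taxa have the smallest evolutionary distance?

taxon1–taxon2: 6/19 differ, p = 0.316, d = 0.410.
taxon1–taxon3: 5/19 differ, p = 0.263, d = 0.324.
taxon2–taxon3: 3/19 differ, p = 0.158, d = 0.177.
The smallest distance is between taxon2 and taxon3.

taxon2 and taxon3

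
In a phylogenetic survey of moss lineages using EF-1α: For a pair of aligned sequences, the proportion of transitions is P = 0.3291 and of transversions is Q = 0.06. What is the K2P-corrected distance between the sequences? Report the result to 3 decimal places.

Under the Kimura two-parameter model, d = −½ ln(1 − 2P − Q) − ¼ ln(1 − 2Q).
1 − 2P − Q = 0.2818, giving −½ ln(0.2818) = 0.633279.
1 − 2Q = 0.88, giving −¼ ln(0.88) = 0.031958.
d = 0.633279 + 0.031958 = 0.665237.

0.665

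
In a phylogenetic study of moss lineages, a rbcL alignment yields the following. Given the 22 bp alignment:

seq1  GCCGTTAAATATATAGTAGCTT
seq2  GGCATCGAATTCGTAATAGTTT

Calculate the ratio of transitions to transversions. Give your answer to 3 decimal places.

3.500

Transitions are A↔G and C↔T; transversions are all other mismatches.
Transitions: 7. Transversions: 2.
R = 7/2 = 3.500.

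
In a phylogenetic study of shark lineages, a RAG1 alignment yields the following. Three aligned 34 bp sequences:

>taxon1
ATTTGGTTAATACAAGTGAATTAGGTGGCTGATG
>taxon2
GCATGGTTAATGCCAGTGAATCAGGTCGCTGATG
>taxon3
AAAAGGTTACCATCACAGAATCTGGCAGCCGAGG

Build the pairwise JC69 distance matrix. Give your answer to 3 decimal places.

taxon1–taxon2: 7/34 sites differ → p ≈ 0.205882, d = −0.75 ln(1 − 0.274509) = 0.240680 ≈ 0.241.
taxon1–taxon3: 15/34 sites differ → p ≈ 0.441176, d = −0.75 ln(1 − 0.588235) = 0.665477 ≈ 0.665.
taxon2–taxon3: 14/34 sites differ → p ≈ 0.411765, d = −0.75 ln(1 − 0.54902) = 0.597249 ≈ 0.597.

d(taxon1,taxon2) = 0.241, d(taxon1,taxon3) = 0.665, d(taxon2,taxon3) = 0.597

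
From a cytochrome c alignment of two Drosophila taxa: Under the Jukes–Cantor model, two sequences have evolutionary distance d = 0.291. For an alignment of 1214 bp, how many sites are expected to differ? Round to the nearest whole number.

293

Invert JC69: p = (3/4)(1 − e^(−4d/3)) = 0.75 × (1 − e^(-0.388)) = 0.75 × (1 − 0.678412) = 0.241191.
Expected differing sites = pL ≈ 0.241191 × 1214 = 292.805874 ≈ 293.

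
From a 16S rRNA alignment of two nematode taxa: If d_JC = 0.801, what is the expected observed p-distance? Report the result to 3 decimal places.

0.492

p = (3/4)(1 − e^(−4d/3)) = 0.75 × (1 − e^(-1.068)) = 0.75 × (1 − 0.343695) = 0.492229.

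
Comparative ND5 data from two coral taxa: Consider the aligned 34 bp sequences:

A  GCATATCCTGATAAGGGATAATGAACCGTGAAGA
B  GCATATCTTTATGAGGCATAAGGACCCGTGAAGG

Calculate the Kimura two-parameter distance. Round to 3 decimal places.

Of 34 sites, 3 differences are transitions and 4 are transversions, so P = 3/34 ≈ 0.088235 and Q = 4/34 ≈ 0.117647.
Under the Kimura two-parameter model, d = −½ ln(1 − 2P − Q) − ¼ ln(1 − 2Q).
1 − 2P − Q = 0.705883, giving −½ ln(0.705883) = 0.174153.
1 − 2Q = 0.764706, giving −¼ ln(0.764706) = 0.067066.
d = 0.174153 + 0.067066 = 0.241219.

0.241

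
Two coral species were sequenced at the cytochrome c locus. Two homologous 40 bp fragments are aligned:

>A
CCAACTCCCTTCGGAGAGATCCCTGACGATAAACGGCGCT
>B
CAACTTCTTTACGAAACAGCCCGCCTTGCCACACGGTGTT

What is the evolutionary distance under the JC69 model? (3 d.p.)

The sequences differ at 22 of 40 sites, so p = 22/40 = 0.55.
d = −(3/4) ln(1 − 4p/3) = −0.75 ln(1 − 0.733333) = −0.75 ln(0.266667)
  = −0.75 × (-1.321755) = 0.991316 substitutions/site.

0.991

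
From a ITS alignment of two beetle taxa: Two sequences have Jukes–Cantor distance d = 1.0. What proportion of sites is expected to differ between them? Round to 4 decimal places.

p = (3/4)(1 − e^(−4d/3)) = 0.75 × (1 − e^(-1.333333)) = 0.75 × (1 − 0.263597) = 0.552302.

0.5523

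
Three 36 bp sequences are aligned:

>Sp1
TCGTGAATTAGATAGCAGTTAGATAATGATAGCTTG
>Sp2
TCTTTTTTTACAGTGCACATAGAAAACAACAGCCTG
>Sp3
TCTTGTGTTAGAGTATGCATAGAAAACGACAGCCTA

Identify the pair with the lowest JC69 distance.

Sp1–Sp2: 14/36 differ, p = 0.389, d = 0.548.
Sp1–Sp3: 15/36 differ, p = 0.417, d = 0.608.
Sp2–Sp3: 8/36 differ, p = 0.222, d = 0.264.
The smallest distance is between Sp2 and Sp3.

Sp2 and Sp3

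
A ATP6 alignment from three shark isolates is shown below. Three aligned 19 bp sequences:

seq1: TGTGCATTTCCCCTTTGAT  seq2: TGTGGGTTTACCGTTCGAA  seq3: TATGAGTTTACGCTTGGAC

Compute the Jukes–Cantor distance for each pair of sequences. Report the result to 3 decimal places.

d(seq1,seq2) = 0.410, d(seq1,seq3) = 0.507, d(seq2,seq3) = 0.410

seq1–seq2: 6/19 sites differ → p ≈ 0.315789, d = −0.75 ln(1 − 0.421052) = 0.409907 ≈ 0.410.
seq1–seq3: 7/19 sites differ → p ≈ 0.368421, d = −0.75 ln(1 − 0.491228) = 0.506816 ≈ 0.507.
seq2–seq3: 6/19 sites differ → p ≈ 0.315789, d = −0.75 ln(1 − 0.421052) = 0.409907 ≈ 0.410.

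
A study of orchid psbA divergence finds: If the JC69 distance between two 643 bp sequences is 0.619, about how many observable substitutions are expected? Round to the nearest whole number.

Invert JC69: p = (3/4)(1 − e^(−4d/3)) = 0.75 × (1 − e^(-0.825333)) = 0.75 × (1 − 0.438089) = 0.421433.
Expected differing sites = pL ≈ 0.421433 × 643 = 270.981419 ≈ 271.

271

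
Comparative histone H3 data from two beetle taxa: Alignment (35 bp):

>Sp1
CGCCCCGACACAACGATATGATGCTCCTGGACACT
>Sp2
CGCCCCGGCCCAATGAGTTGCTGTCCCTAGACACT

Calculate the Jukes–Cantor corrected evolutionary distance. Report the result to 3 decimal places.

0.315

The sequences differ at 9 of 35 sites (8, 10, 14, 17, 18, 21, 24, 25, 29), so p = 9/35 ≈ 0.257143.
d = −(3/4) ln(1 − 4p/3) = −0.75 ln(1 − 0.342857) = −0.75 ln(0.657143)
  = −0.75 × (-0.419854) = 0.314891 substitutions/site.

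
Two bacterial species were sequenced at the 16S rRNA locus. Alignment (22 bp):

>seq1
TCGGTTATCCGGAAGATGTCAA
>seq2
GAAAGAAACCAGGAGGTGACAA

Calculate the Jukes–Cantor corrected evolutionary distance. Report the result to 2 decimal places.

0.82

The sequences differ at 11 of 22 sites, so p = 11/22 = 0.5.
d = −(3/4) ln(1 − 4p/3) = −0.75 ln(1 − 0.666667) = −0.75 ln(0.333333)
  = −0.75 × (-1.098613) = 0.823960 substitutions/site.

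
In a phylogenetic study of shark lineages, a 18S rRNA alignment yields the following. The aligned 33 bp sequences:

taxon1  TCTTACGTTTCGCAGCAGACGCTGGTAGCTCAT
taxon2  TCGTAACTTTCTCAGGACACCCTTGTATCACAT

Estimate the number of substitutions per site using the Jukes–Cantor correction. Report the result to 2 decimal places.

0.39

The sequences differ at 10 of 33 sites (3, 6, 7, 12, 16, 18, 21, 24, 28, 30), so p = 10/33 ≈ 0.30303.
d = −(3/4) ln(1 − 4p/3) = −0.75 ln(1 − 0.40404) = −0.75 ln(0.59596)
  = −0.75 × (-0.517582) = 0.388187 substitutions/site.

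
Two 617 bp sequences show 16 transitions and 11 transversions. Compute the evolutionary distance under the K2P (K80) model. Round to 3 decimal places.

P = 16/617 ≈ 0.025932 and Q = 11/617 ≈ 0.017828.
Under the Kimura two-parameter model, d = −½ ln(1 − 2P − Q) − ¼ ln(1 − 2Q).
1 − 2P − Q = 0.930308, giving −½ ln(0.930308) = 0.036120.
1 − 2Q = 0.964344, giving −¼ ln(0.964344) = 0.009077.
d = 0.036120 + 0.009077 = 0.045197.

0.045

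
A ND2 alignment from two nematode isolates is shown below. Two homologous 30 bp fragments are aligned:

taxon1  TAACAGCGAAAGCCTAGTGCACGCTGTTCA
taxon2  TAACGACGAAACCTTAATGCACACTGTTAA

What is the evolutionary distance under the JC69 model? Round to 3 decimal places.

0.280

The sequences differ at 7 of 30 sites (5, 6, 12, 14, 17, 23, 29), so p = 7/30 ≈ 0.233333.
d = −(3/4) ln(1 − 4p/3) = −0.75 ln(1 − 0.311111) = −0.75 ln(0.688889)
  = −0.75 × (-0.372675) = 0.279506 substitutions/site.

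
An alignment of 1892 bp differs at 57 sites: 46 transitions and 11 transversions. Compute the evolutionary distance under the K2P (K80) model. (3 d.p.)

0.031

P = 46/1892 ≈ 0.024313 and Q = 11/1892 ≈ 0.005814.
Under the Kimura two-parameter model, d = −½ ln(1 − 2P − Q) − ¼ ln(1 − 2Q).
1 − 2P − Q = 0.94556, giving −½ ln(0.94556) = 0.027989.
1 − 2Q = 0.988372, giving −¼ ln(0.988372) = 0.002924.
d = 0.027989 + 0.002924 = 0.030913.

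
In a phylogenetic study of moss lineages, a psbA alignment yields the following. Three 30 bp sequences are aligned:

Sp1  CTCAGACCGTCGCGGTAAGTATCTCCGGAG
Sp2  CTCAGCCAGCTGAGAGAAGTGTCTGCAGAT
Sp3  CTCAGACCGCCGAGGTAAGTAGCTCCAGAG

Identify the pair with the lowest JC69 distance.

Sp1 and Sp3

Sp1–Sp2: 11/30 differ, p = 0.367, d = 0.503.
Sp1–Sp3: 4/30 differ, p = 0.133, d = 0.147.
Sp2–Sp3: 9/30 differ, p = 0.300, d = 0.383.
The smallest distance is between Sp1 and Sp3.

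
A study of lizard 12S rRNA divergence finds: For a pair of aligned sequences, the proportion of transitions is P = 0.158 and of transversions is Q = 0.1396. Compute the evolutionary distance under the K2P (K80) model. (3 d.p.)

Under the Kimura two-parameter model, d = −½ ln(1 − 2P − Q) − ¼ ln(1 − 2Q).
1 − 2P − Q = 0.5444, giving −½ ln(0.5444) = 0.304036.
1 − 2Q = 0.7208, giving −¼ ln(0.7208) = 0.081848.
d = 0.304036 + 0.081848 = 0.385884.

0.386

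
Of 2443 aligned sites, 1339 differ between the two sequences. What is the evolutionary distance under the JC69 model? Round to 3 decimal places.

p = 1339/2443 ≈ 0.548097.
d = −(3/4) ln(1 − 4p/3) = −0.75 ln(1 − 0.730796) = −0.75 ln(0.269204)
  = −0.75 × (-1.312286) = 0.984215 substitutions/site.

0.984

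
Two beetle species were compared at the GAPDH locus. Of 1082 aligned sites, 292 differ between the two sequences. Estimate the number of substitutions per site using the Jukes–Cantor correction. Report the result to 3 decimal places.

0.335

p = 292/1082 ≈ 0.269871.
d = −(3/4) ln(1 − 4p/3) = −0.75 ln(1 − 0.359828) = −0.75 ln(0.640172)
  = −0.75 × (-0.446018) = 0.334514 substitutions/site.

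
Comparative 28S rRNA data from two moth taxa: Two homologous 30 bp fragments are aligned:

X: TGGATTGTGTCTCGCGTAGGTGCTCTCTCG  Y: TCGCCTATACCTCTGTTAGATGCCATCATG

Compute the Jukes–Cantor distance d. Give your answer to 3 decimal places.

0.730

The sequences differ at 14 of 30 sites, so p = 14/30 ≈ 0.466667.
d = −(3/4) ln(1 − 4p/3) = −0.75 ln(1 − 0.622223) = −0.75 ln(0.377777)
  = −0.75 × (-0.973451) = 0.730088 substitutions/site.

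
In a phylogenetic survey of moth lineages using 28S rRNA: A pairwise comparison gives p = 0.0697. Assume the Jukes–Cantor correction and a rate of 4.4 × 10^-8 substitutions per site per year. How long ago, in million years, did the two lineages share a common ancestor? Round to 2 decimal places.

0.83

d = −(3/4) ln(1 − 4p/3) = −0.75 ln(1 − 0.092933) = −0.75 ln(0.907067)
  = −0.75 × (-0.097539) = 0.073154 substitutions/site.
Under a molecular clock d = 2μt, so t = d/(2μ) = 0.073154 / (2 × 4.4 × 10^-8) = 0.83 million years.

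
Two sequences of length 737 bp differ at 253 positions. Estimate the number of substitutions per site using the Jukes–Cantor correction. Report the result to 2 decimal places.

p = 253/737 ≈ 0.343284.
d = −(3/4) ln(1 − 4p/3) = −0.75 ln(1 − 0.457712) = −0.75 ln(0.542288)
  = −0.75 × (-0.611958) = 0.458969 substitutions/site.

0.46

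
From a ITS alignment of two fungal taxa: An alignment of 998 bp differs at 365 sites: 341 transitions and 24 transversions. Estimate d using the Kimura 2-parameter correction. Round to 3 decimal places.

P = 341/998 ≈ 0.341683 and Q = 24/998 ≈ 0.024048.
Under the Kimura two-parameter model, d = −½ ln(1 − 2P − Q) − ¼ ln(1 − 2Q).
1 − 2P − Q = 0.292586, giving −½ ln(0.292586) = 0.614498.
1 − 2Q = 0.951904, giving −¼ ln(0.951904) = 0.012323.
d = 0.614498 + 0.012323 = 0.626821.

0.627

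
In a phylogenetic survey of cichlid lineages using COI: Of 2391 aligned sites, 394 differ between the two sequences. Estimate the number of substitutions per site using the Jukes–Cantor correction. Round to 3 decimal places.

p = 394/2391 ≈ 0.164785.
d = −(3/4) ln(1 − 4p/3) = −0.75 ln(1 − 0.219713) = −0.75 ln(0.780287)
  = −0.75 × (-0.248093) = 0.186070 substitutions/site.

0.186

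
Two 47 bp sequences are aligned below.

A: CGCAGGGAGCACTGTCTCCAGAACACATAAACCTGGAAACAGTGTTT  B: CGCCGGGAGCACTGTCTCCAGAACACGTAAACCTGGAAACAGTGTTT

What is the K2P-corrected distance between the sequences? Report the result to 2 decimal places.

Of 47 sites, 1 differences are transitions and 1 are transversions, so P = 1/47 ≈ 0.021277 and Q = 1/47 ≈ 0.021277.
Under the Kimura two-parameter model, d = −½ ln(1 − 2P − Q) − ¼ ln(1 − 2Q).
1 − 2P − Q = 0.936169, giving −½ ln(0.936169) = 0.032980.
1 − 2Q = 0.957446, giving −¼ ln(0.957446) = 0.010871.
d = 0.032980 + 0.010871 = 0.043851.

0.04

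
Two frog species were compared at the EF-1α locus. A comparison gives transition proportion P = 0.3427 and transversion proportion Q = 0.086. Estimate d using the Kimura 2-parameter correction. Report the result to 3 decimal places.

Under the Kimura two-parameter model, d = −½ ln(1 − 2P − Q) − ¼ ln(1 − 2Q).
1 − 2P − Q = 0.2286, giving −½ ln(0.2286) = 0.737891.
1 − 2Q = 0.828, giving −¼ ln(0.828) = 0.047186.
d = 0.737891 + 0.047186 = 0.785077.

0.785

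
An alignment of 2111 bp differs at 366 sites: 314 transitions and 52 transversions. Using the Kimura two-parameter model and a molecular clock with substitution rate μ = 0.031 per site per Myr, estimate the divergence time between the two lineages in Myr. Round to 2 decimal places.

3.34

P = 314/2111 ≈ 0.148745 and Q = 52/2111 ≈ 0.024633.
Under the Kimura two-parameter model, d = −½ ln(1 − 2P − Q) − ¼ ln(1 − 2Q).
1 − 2P − Q = 0.677877, giving −½ ln(0.677877) = 0.194395.
1 − 2Q = 0.950734, giving −¼ ln(0.950734) = 0.012630.
d = 0.194395 + 0.012630 = 0.207025.
Under a molecular clock d = 2μt, so t = d/(2μ) = 0.207025 / (2 × 0.031) = 3.34 Myr.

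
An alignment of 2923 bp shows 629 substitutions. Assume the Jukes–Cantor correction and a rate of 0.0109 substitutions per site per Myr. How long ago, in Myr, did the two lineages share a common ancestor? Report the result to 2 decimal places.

11.63

p = 629/2923 ≈ 0.21519.
d = −(3/4) ln(1 − 4p/3) = −0.75 ln(1 − 0.28692) = −0.75 ln(0.71308)
  = −0.75 × (-0.338162) = 0.253622 substitutions/site.
Under a molecular clock d = 2μt, so t = d/(2μ) = 0.253622 / (2 × 0.0109) = 11.63 Myr.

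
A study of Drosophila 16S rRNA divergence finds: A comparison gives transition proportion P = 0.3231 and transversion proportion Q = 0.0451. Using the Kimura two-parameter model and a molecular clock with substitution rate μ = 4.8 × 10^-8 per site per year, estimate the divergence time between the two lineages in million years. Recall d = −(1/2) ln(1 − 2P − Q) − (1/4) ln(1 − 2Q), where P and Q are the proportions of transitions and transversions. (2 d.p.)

Under the Kimura two-parameter model, d = −½ ln(1 − 2P − Q) − ¼ ln(1 − 2Q).
1 − 2P − Q = 0.3087, giving −½ ln(0.3087) = 0.587693.
1 − 2Q = 0.9098, giving −¼ ln(0.9098) = 0.023633.
d = 0.587693 + 0.023633 = 0.611326.
Under a molecular clock d = 2μt, so t = d/(2μ) = 0.611326 / (2 × 4.8 × 10^-8) = 6.37 million years.

6.37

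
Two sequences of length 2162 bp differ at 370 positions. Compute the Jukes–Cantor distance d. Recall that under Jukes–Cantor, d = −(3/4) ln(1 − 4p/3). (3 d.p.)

0.194

p = 370/2162 ≈ 0.171138.
d = −(3/4) ln(1 − 4p/3) = −0.75 ln(1 − 0.228184) = −0.75 ln(0.771816)
  = −0.75 × (-0.259009) = 0.194257 substitutions/site.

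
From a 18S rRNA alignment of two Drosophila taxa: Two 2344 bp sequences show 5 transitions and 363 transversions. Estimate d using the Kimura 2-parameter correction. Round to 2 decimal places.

P = 5/2344 ≈ 0.002133 and Q = 363/2344 ≈ 0.154863.
Under the Kimura two-parameter model, d = −½ ln(1 − 2P − Q) − ¼ ln(1 − 2Q).
1 − 2P − Q = 0.840871, giving −½ ln(0.840871) = 0.086659.
1 − 2Q = 0.690274, giving −¼ ln(0.690274) = 0.092667.
d = 0.086659 + 0.092667 = 0.179326.

0.18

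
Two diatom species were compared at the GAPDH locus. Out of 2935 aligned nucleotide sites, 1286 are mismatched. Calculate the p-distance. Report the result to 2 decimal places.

0.44

p = 1286/2935 = 0.438160… ≈ 0.44 (to 2 d.p.).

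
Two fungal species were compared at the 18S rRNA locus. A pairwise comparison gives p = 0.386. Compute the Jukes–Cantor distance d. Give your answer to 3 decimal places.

d = −(3/4) ln(1 − 4p/3) = −0.75 ln(1 − 0.514667) = −0.75 ln(0.485333)
  = −0.75 × (-0.722920) = 0.542190 substitutions/site.

0.542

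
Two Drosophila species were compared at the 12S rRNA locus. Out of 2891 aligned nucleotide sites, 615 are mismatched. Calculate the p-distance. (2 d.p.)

p = 615/2891 = 0.212729… ≈ 0.21 (to 2 d.p.).

0.21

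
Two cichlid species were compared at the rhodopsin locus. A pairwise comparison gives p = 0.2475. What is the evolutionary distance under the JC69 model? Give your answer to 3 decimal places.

d = −(3/4) ln(1 − 4p/3) = −0.75 ln(1 − 0.33) = −0.75 ln(0.67)
  = −0.75 × (-0.400478) = 0.300359 substitutions/site.

0.300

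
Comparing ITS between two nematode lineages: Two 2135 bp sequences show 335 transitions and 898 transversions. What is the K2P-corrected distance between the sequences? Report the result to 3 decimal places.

1.123

P = 335/2135 ≈ 0.156909 and Q = 898/2135 ≈ 0.420609.
Under the Kimura two-parameter model, d = −½ ln(1 − 2P − Q) − ¼ ln(1 − 2Q).
1 − 2P − Q = 0.265573, giving −½ ln(0.265573) = 0.662933.
1 − 2Q = 0.158782, giving −¼ ln(0.158782) = 0.460056.
d = 0.662933 + 0.460056 = 1.122989.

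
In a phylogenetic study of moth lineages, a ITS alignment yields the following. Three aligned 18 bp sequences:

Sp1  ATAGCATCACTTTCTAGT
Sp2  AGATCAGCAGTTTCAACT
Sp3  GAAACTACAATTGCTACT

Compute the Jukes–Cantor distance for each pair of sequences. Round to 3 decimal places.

Sp1–Sp2: 6/18 sites differ → p ≈ 0.333333, d = −0.75 ln(1 − 0.444444) = 0.440839 ≈ 0.441.
Sp1–Sp3: 8/18 sites differ → p ≈ 0.444444, d = −0.75 ln(1 − 0.592592) = 0.673455 ≈ 0.673.
Sp2–Sp3: 8/18 sites differ → p ≈ 0.444444, d = −0.75 ln(1 − 0.592592) = 0.673455 ≈ 0.673.

d(Sp1,Sp2) = 0.441, d(Sp1,Sp3) = 0.673, d(Sp2,Sp3) = 0.673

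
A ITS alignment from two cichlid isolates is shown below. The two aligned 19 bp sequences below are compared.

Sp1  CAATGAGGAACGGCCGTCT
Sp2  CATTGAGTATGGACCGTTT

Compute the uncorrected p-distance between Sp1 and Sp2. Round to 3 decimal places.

0.316

The sequences differ at 6 of 19 positions (sites 3, 8, 10, 11, 13, 18).
p = 6/19 = 0.315789… ≈ 0.316 (to 3 d.p.).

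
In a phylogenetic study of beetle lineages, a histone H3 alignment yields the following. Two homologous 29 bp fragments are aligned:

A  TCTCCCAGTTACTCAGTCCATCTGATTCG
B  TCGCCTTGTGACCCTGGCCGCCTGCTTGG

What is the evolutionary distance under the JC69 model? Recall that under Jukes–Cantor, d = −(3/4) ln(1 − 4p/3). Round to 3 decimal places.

The sequences differ at 11 of 29 sites, so p = 11/29 ≈ 0.37931.
d = −(3/4) ln(1 − 4p/3) = −0.75 ln(1 − 0.505747) = −0.75 ln(0.494253)
  = −0.75 × (-0.704708) = 0.528531 substitutions/site.

0.529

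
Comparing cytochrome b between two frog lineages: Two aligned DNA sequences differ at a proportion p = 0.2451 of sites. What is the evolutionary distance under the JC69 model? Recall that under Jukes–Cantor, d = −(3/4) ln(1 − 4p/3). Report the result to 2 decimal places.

0.30

d = −(3/4) ln(1 − 4p/3) = −0.75 ln(1 − 0.3268) = −0.75 ln(0.6732)
  = −0.75 × (-0.395713) = 0.296785 substitutions/site.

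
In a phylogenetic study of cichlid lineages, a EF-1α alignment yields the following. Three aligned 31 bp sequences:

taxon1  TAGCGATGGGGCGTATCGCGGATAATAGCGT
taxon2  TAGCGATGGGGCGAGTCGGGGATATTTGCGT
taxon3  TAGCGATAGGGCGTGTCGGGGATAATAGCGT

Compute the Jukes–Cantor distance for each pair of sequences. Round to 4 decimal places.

d(taxon1,taxon2) = 0.1816, d(taxon1,taxon3) = 0.1036, d(taxon2,taxon3) = 0.1416

taxon1–taxon2: 5/31 sites differ → p ≈ 0.16129, d = −0.75 ln(1 − 0.215053) = 0.181604 ≈ 0.1816.
taxon1–taxon3: 3/31 sites differ → p ≈ 0.096774, d = −0.75 ln(1 − 0.129032) = 0.103613 ≈ 0.1036.
taxon2–taxon3: 4/31 sites differ → p ≈ 0.129032, d = −0.75 ln(1 − 0.172043) = 0.141596 ≈ 0.1416.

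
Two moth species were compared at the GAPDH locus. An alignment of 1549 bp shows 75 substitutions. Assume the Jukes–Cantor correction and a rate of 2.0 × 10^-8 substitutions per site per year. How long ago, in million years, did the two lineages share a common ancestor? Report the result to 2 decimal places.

p = 75/1549 ≈ 0.048418.
d = −(3/4) ln(1 − 4p/3) = −0.75 ln(1 − 0.064557) = −0.75 ln(0.935443)
  = −0.75 × (-0.066735) = 0.050051 substitutions/site.
Under a molecular clock d = 2μt, so t = d/(2μ) = 0.050051 / (2 × 2.0 × 10^-8) = 1.25 million years.

1.25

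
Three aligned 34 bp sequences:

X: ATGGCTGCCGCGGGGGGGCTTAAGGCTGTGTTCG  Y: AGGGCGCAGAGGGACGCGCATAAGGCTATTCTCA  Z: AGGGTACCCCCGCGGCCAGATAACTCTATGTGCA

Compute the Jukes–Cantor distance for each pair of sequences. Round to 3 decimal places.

X–Y: 15/34 sites differ → p ≈ 0.441176, d = −0.75 ln(1 − 0.588235) = 0.665477 ≈ 0.665.
X–Z: 16/34 sites differ → p ≈ 0.470588, d = −0.75 ln(1 − 0.627451) = 0.740540 ≈ 0.741.
Y–Z: 17/34 sites differ → p = 0.5, d = −0.75 ln(1 − 0.666667) = 0.823960 ≈ 0.824.

d(X,Y) = 0.665, d(X,Z) = 0.741, d(Y,Z) = 0.824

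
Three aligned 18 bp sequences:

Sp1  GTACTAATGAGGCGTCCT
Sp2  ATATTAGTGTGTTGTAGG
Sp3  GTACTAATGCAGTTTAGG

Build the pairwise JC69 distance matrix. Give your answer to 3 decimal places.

d(Sp1,Sp2) = 0.824, d(Sp1,Sp3) = 0.548, d(Sp2,Sp3) = 0.548

Sp1–Sp2: 9/18 sites differ → p = 0.5, d = −0.75 ln(1 − 0.666667) = 0.823960 ≈ 0.824.
Sp1–Sp3: 7/18 sites differ → p ≈ 0.388889, d = −0.75 ln(1 − 0.518519) = 0.548166 ≈ 0.548.
Sp2–Sp3: 7/18 sites differ → p ≈ 0.388889, d = −0.75 ln(1 − 0.518519) = 0.548166 ≈ 0.548.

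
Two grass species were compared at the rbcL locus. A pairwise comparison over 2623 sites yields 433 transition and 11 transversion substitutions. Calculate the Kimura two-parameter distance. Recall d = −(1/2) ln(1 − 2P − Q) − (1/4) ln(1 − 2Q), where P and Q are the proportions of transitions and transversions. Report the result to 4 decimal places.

P = 433/2623 ≈ 0.165078 and Q = 11/2623 ≈ 0.004194.
Under the Kimura two-parameter model, d = −½ ln(1 − 2P − Q) − ¼ ln(1 − 2Q).
1 − 2P − Q = 0.66565, giving −½ ln(0.66565) = 0.203496.
1 − 2Q = 0.991612, giving −¼ ln(0.991612) = 0.002106.
d = 0.203496 + 0.002106 = 0.205602.

0.2056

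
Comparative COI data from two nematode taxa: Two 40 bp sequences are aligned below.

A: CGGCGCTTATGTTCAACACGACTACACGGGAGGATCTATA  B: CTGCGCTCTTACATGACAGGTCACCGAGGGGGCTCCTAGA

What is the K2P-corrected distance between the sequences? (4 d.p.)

Of 40 sites, 8 differences are transitions and 11 are transversions, so P = 8/40 = 0.2 and Q = 11/40 = 0.275.
Under the Kimura two-parameter model, d = −½ ln(1 − 2P − Q) − ¼ ln(1 − 2Q).
1 − 2P − Q = 0.325, giving −½ ln(0.325) = 0.561965.
1 − 2Q = 0.45, giving −¼ ln(0.45) = 0.199627.
d = 0.561965 + 0.199627 = 0.761592.

0.7616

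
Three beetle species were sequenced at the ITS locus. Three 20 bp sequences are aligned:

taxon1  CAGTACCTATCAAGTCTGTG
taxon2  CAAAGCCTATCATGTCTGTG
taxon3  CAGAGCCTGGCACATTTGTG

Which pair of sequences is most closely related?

taxon1 and taxon2

taxon1–taxon2: 4/20 differ, p = 0.200, d = 0.233.
taxon1–taxon3: 7/20 differ, p = 0.350, d = 0.471.
taxon2–taxon3: 6/20 differ, p = 0.300, d = 0.383.
The smallest distance is between taxon1 and taxon2.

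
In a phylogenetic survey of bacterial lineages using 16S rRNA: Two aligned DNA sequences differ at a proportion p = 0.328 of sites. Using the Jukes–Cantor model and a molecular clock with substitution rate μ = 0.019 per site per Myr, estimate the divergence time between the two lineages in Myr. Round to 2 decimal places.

11.35

d = −(3/4) ln(1 − 4p/3) = −0.75 ln(1 − 0.437333) = −0.75 ln(0.562667)
  = −0.75 × (-0.575067) = 0.431300 substitutions/site.
Under a molecular clock d = 2μt, so t = d/(2μ) = 0.431300 / (2 × 0.019) = 11.35 Myr.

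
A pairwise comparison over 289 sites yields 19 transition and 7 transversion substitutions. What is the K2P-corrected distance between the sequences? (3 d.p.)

0.097

P = 19/289 ≈ 0.065744 and Q = 7/289 ≈ 0.024221.
Under the Kimura two-parameter model, d = −½ ln(1 − 2P − Q) − ¼ ln(1 − 2Q).
1 − 2P − Q = 0.844291, giving −½ ln(0.844291) = 0.084629.
1 − 2Q = 0.951558, giving −¼ ln(0.951558) = 0.012414.
d = 0.084629 + 0.012414 = 0.097043.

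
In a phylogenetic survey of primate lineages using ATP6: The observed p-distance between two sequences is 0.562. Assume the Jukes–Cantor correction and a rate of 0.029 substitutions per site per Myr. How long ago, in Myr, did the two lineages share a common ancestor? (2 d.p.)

17.89

d = −(3/4) ln(1 − 4p/3) = −0.75 ln(1 − 0.749333) = −0.75 ln(0.250667)
  = −0.75 × (-1.383630) = 1.037723 substitutions/site.
Under a molecular clock d = 2μt, so t = d/(2μ) = 1.037723 / (2 × 0.029) = 17.89 Myr.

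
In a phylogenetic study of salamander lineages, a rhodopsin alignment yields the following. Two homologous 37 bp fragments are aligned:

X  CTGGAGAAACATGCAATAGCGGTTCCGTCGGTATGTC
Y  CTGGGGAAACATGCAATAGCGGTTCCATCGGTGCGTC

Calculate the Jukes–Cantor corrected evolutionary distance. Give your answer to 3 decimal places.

0.117

The sequences differ at 4 of 37 sites (5, 27, 33, 34), so p = 4/37 ≈ 0.108108.
d = −(3/4) ln(1 − 4p/3) = −0.75 ln(1 − 0.144144) = −0.75 ln(0.855856)
  = −0.75 × (-0.155653) = 0.116740 substitutions/site.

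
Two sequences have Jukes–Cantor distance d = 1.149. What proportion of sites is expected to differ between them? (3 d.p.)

p = (3/4)(1 − e^(−4d/3)) = 0.75 × (1 − e^(-1.532)) = 0.75 × (1 − 0.216103) = 0.587923.

0.588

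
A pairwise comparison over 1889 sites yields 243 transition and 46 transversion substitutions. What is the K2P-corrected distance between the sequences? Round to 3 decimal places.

P = 243/1889 ≈ 0.128639 and Q = 46/1889 ≈ 0.024352.
Under the Kimura two-parameter model, d = −½ ln(1 − 2P − Q) − ¼ ln(1 − 2Q).
1 − 2P − Q = 0.71837, giving −½ ln(0.71837) = 0.165385.
1 − 2Q = 0.951296, giving −¼ ln(0.951296) = 0.012483.
d = 0.165385 + 0.012483 = 0.177868.

0.178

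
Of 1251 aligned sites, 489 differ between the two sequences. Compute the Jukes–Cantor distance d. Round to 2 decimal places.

p = 489/1251 ≈ 0.390887.
d = −(3/4) ln(1 − 4p/3) = −0.75 ln(1 − 0.521183) = −0.75 ln(0.478817)
  = −0.75 × (-0.736437) = 0.552328 substitutions/site.

0.55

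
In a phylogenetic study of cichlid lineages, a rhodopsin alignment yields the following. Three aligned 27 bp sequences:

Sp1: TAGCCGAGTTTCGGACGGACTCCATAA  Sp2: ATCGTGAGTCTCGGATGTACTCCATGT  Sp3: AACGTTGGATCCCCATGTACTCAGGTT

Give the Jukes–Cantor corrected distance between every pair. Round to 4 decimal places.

Sp1–Sp2: 10/27 sites differ → p ≈ 0.37037, d = −0.75 ln(1 − 0.493827) = 0.510658 ≈ 0.5107.
Sp1–Sp3: 17/27 sites differ → p ≈ 0.62963, d = −0.75 ln(1 − 0.839507) = 1.372129 ≈ 1.3721.
Sp2–Sp3: 12/27 sites differ → p ≈ 0.444444, d = −0.75 ln(1 − 0.592592) = 0.673455 ≈ 0.6735.

d(Sp1,Sp2) = 0.5107, d(Sp1,Sp3) = 1.3721, d(Sp2,Sp3) = 0.6735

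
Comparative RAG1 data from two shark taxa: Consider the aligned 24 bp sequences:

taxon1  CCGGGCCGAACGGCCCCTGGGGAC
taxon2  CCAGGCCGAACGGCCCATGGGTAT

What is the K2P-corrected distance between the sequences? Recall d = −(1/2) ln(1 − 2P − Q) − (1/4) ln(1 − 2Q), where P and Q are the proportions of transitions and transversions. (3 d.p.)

Of 24 sites, 2 differences are transitions and 2 are transversions, so P = 2/24 ≈ 0.083333 and Q = 2/24 ≈ 0.083333.
Under the Kimura two-parameter model, d = −½ ln(1 − 2P − Q) − ¼ ln(1 − 2Q).
1 − 2P − Q = 0.750001, giving −½ ln(0.750001) = 0.143840.
1 − 2Q = 0.833334, giving −¼ ln(0.833334) = 0.045580.
d = 0.143840 + 0.045580 = 0.189420.

0.189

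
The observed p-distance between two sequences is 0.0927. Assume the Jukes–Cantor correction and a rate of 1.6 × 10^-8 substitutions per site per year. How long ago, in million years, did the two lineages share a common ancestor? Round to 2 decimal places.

3.09

d = −(3/4) ln(1 − 4p/3) = −0.75 ln(1 − 0.1236) = −0.75 ln(0.8764)
  = −0.75 × (-0.131933) = 0.098950 substitutions/site.
Under a molecular clock d = 2μt, so t = d/(2μ) = 0.098950 / (2 × 1.6 × 10^-8) = 3.09 million years.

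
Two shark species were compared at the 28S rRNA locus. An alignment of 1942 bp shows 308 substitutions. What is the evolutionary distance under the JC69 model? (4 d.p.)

0.1782

p = 308/1942 ≈ 0.158599.
d = −(3/4) ln(1 − 4p/3) = −0.75 ln(1 − 0.211465) = −0.75 ln(0.788535)
  = −0.75 × (-0.237578) = 0.178184 substitutions/site.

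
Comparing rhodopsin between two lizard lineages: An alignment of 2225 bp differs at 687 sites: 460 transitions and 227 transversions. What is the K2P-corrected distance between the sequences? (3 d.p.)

0.419

P = 460/2225 ≈ 0.206742 and Q = 227/2225 ≈ 0.102022.
Under the Kimura two-parameter model, d = −½ ln(1 − 2P − Q) − ¼ ln(1 − 2Q).
1 − 2P − Q = 0.484494, giving −½ ln(0.484494) = 0.362325.
1 − 2Q = 0.795956, giving −¼ ln(0.795956) = 0.057053.
d = 0.362325 + 0.057053 = 0.419378.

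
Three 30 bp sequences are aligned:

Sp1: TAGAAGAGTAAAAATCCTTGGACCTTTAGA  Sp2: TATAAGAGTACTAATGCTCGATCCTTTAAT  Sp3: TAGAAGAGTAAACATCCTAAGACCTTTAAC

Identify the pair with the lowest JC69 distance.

Sp1 and Sp3

Sp1–Sp2: 9/30 differ, p = 0.300, d = 0.383.
Sp1–Sp3: 5/30 differ, p = 0.167, d = 0.188.
Sp2–Sp3: 10/30 differ, p = 0.333, d = 0.441.
The smallest distance is between Sp1 and Sp3.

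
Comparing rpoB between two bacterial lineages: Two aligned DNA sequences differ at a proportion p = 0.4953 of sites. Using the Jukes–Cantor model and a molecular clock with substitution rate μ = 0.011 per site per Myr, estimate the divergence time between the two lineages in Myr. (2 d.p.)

d = −(3/4) ln(1 − 4p/3) = −0.75 ln(1 − 0.6604) = −0.75 ln(0.3396)
  = −0.75 × (-1.079987) = 0.809990 substitutions/site.
Under a molecular clock d = 2μt, so t = d/(2μ) = 0.809990 / (2 × 0.011) = 36.82 Myr.

36.82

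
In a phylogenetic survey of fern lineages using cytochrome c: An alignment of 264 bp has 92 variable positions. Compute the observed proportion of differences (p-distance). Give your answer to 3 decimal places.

0.348

p = 92/264 = 0.348484… ≈ 0.348 (to 3 d.p.).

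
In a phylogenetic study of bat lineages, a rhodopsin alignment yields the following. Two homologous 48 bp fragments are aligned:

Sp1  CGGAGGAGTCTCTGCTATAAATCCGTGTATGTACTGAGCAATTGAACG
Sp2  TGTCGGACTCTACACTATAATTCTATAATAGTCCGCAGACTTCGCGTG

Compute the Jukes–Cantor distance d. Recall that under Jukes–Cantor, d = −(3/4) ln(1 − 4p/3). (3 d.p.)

0.824

The sequences differ at 24 of 48 sites, so p = 24/48 = 0.5.
d = −(3/4) ln(1 − 4p/3) = −0.75 ln(1 − 0.666667) = −0.75 ln(0.333333)
  = −0.75 × (-1.098613) = 0.823960 substitutions/site.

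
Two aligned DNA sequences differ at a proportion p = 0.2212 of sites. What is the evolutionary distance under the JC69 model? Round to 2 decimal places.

d = −(3/4) ln(1 − 4p/3) = −0.75 ln(1 − 0.294933) = −0.75 ln(0.705067)
  = −0.75 × (-0.349462) = 0.262097 substitutions/site.

0.26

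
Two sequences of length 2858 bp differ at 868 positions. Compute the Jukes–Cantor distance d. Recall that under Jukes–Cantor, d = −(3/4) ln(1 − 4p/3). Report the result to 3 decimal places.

p = 868/2858 ≈ 0.303709.
d = −(3/4) ln(1 − 4p/3) = −0.75 ln(1 − 0.404945) = −0.75 ln(0.595055)
  = −0.75 × (-0.519101) = 0.389326 substitutions/site.

0.389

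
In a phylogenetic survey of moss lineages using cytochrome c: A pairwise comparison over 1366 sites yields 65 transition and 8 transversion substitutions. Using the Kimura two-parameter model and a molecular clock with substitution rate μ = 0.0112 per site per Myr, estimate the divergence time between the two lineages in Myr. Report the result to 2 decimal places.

P = 65/1366 ≈ 0.047584 and Q = 8/1366 ≈ 0.005857.
Under the Kimura two-parameter model, d = −½ ln(1 − 2P − Q) − ¼ ln(1 − 2Q).
1 − 2P − Q = 0.898975, giving −½ ln(0.898975) = 0.053250.
1 − 2Q = 0.988286, giving −¼ ln(0.988286) = 0.002946.
d = 0.053250 + 0.002946 = 0.056196.
Under a molecular clock d = 2μt, so t = d/(2μ) = 0.056196 / (2 × 0.0112) = 2.51 Myr.

2.51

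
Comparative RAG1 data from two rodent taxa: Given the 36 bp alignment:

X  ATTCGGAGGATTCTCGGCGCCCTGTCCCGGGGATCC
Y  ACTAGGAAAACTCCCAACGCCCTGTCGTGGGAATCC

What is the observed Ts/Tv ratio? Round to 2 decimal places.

Transitions are A↔G and C↔T; transversions are all other mismatches.
Transitions: 9. Transversions: 2.
R = 9/2 = 4.50.

4.50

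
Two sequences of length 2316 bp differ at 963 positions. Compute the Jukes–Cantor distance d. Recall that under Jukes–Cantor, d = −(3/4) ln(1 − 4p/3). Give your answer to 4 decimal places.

0.6063

p = 963/2316 ≈ 0.415803.
d = −(3/4) ln(1 − 4p/3) = −0.75 ln(1 − 0.554404) = −0.75 ln(0.445596)
  = −0.75 × (-0.808343) = 0.606257 substitutions/site.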